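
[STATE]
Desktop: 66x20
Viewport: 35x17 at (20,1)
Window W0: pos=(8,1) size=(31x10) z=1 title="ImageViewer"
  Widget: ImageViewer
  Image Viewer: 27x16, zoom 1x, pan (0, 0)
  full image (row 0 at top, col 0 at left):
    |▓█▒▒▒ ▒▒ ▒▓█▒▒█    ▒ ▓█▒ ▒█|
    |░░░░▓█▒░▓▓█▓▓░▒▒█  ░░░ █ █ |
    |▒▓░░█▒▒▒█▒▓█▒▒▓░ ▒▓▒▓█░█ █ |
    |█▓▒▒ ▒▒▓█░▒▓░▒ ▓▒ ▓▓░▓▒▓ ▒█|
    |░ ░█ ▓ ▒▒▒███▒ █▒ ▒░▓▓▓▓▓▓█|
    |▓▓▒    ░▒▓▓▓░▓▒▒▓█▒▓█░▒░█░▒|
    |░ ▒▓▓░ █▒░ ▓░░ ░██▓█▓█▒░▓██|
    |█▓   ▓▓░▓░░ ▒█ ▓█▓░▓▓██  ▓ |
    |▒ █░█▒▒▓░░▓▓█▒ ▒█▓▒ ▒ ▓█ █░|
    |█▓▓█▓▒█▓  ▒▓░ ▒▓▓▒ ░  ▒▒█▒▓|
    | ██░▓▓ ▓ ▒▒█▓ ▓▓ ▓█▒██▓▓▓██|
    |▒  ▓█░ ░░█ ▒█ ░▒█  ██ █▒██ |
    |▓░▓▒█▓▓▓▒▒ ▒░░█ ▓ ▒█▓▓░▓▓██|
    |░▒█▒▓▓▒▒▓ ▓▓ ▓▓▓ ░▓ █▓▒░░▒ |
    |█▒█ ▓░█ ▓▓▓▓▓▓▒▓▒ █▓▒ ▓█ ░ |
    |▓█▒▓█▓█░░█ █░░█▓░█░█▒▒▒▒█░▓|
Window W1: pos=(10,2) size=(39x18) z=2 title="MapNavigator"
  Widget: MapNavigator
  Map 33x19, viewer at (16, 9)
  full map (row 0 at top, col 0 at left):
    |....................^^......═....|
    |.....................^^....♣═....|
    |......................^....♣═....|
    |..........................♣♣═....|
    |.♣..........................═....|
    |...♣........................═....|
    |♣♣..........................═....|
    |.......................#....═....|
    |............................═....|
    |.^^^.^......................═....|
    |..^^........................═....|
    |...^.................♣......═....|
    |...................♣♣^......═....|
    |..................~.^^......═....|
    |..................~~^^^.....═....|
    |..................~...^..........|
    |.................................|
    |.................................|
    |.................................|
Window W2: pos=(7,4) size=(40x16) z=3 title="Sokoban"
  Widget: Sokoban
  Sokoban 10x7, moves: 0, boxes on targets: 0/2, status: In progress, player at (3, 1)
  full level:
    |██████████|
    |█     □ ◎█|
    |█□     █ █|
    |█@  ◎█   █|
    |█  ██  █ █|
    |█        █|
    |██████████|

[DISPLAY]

━━━━━━━━━━━━━━━━━━┓                
━━━━━━━━━━━━━━━━━━━━━━━━━━━━┓      
ator                        ┃      
━━━━━━━━━━━━━━━━━━━━━━━━━━┓─┨      
                          ┃ ┃      
──────────────────────────┨ ┃      
                          ┃ ┃      
                          ┃ ┃      
                          ┃ ┃      
                          ┃ ┃      
                          ┃ ┃      
                          ┃ ┃      
                          ┃ ┃      
2                         ┃ ┃      
                          ┃ ┃      
                          ┃ ┃      
                          ┃ ┃      


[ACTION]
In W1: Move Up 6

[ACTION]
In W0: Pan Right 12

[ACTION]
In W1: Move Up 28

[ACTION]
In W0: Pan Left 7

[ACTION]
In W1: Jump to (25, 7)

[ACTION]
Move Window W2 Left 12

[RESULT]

━━━━━━━━━━━━━━━━━━┓                
━━━━━━━━━━━━━━━━━━━━━━━━━━━━┓      
ator                        ┃      
━━━━━━━━━━━━━━━━━━━┓────────┨      
                   ┃        ┃      
───────────────────┨        ┃      
                   ┃        ┃      
                   ┃        ┃      
                   ┃        ┃      
                   ┃        ┃      
                   ┃        ┃      
                   ┃        ┃      
                   ┃        ┃      
                   ┃        ┃      
                   ┃        ┃      
                   ┃        ┃      
                   ┃        ┃      


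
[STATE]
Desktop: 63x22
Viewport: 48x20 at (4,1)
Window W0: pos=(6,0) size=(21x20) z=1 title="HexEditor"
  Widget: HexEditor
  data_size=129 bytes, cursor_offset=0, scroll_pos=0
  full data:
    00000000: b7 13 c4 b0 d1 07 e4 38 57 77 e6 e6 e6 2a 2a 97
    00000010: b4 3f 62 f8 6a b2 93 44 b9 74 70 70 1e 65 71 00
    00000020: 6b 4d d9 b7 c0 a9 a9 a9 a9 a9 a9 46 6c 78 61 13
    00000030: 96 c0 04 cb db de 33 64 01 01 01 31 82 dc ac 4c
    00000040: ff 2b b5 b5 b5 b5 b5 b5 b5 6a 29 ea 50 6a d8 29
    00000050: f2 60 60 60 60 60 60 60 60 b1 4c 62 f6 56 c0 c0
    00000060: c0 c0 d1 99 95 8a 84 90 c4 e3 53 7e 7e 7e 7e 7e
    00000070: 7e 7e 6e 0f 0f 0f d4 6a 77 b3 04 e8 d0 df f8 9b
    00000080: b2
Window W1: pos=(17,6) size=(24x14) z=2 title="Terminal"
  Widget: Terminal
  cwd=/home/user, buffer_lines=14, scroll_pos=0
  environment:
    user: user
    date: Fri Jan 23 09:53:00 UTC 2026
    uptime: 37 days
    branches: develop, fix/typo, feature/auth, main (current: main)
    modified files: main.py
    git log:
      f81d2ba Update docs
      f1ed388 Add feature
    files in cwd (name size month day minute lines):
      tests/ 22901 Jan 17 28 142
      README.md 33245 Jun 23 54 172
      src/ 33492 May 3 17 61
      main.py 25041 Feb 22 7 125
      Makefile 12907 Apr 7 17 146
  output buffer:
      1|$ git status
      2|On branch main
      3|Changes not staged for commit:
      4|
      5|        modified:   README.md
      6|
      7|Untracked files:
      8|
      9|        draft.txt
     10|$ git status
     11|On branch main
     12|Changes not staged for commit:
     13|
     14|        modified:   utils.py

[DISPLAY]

  ┃ HexEditor         ┃                         
  ┠───────────────────┨                         
  ┃00000000  B7 13 c4 ┃                         
  ┃00000010  b4 3f 62 ┃                         
  ┃00000020  6b 4d d9 ┃                         
  ┃00000030  ┏━━━━━━━━━━━━━━━━━━━━━━┓           
  ┃00000040  ┃ Terminal             ┃           
  ┃00000050  ┠──────────────────────┨           
  ┃00000060  ┃$ git status          ┃           
  ┃00000070  ┃On branch main        ┃           
  ┃00000080  ┃Changes not staged for┃           
  ┃          ┃                      ┃           
  ┃          ┃        modified:   RE┃           
  ┃          ┃                      ┃           
  ┃          ┃Untracked files:      ┃           
  ┃          ┃                      ┃           
  ┃          ┃        draft.txt     ┃           
  ┃          ┃$ git status          ┃           
  ┗━━━━━━━━━━┗━━━━━━━━━━━━━━━━━━━━━━┛           
                                                


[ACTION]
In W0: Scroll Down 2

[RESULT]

  ┃ HexEditor         ┃                         
  ┠───────────────────┨                         
  ┃00000020  6b 4d d9 ┃                         
  ┃00000030  96 c0 04 ┃                         
  ┃00000040  ff 2b b5 ┃                         
  ┃00000050  ┏━━━━━━━━━━━━━━━━━━━━━━┓           
  ┃00000060  ┃ Terminal             ┃           
  ┃00000070  ┠──────────────────────┨           
  ┃00000080  ┃$ git status          ┃           
  ┃          ┃On branch main        ┃           
  ┃          ┃Changes not staged for┃           
  ┃          ┃                      ┃           
  ┃          ┃        modified:   RE┃           
  ┃          ┃                      ┃           
  ┃          ┃Untracked files:      ┃           
  ┃          ┃                      ┃           
  ┃          ┃        draft.txt     ┃           
  ┃          ┃$ git status          ┃           
  ┗━━━━━━━━━━┗━━━━━━━━━━━━━━━━━━━━━━┛           
                                                


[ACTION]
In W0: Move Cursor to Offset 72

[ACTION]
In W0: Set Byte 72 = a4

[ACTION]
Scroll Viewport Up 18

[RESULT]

  ┏━━━━━━━━━━━━━━━━━━━┓                         
  ┃ HexEditor         ┃                         
  ┠───────────────────┨                         
  ┃00000020  6b 4d d9 ┃                         
  ┃00000030  96 c0 04 ┃                         
  ┃00000040  ff 2b b5 ┃                         
  ┃00000050  ┏━━━━━━━━━━━━━━━━━━━━━━┓           
  ┃00000060  ┃ Terminal             ┃           
  ┃00000070  ┠──────────────────────┨           
  ┃00000080  ┃$ git status          ┃           
  ┃          ┃On branch main        ┃           
  ┃          ┃Changes not staged for┃           
  ┃          ┃                      ┃           
  ┃          ┃        modified:   RE┃           
  ┃          ┃                      ┃           
  ┃          ┃Untracked files:      ┃           
  ┃          ┃                      ┃           
  ┃          ┃        draft.txt     ┃           
  ┃          ┃$ git status          ┃           
  ┗━━━━━━━━━━┗━━━━━━━━━━━━━━━━━━━━━━┛           


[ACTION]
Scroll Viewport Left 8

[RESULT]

      ┏━━━━━━━━━━━━━━━━━━━┓                     
      ┃ HexEditor         ┃                     
      ┠───────────────────┨                     
      ┃00000020  6b 4d d9 ┃                     
      ┃00000030  96 c0 04 ┃                     
      ┃00000040  ff 2b b5 ┃                     
      ┃00000050  ┏━━━━━━━━━━━━━━━━━━━━━━┓       
      ┃00000060  ┃ Terminal             ┃       
      ┃00000070  ┠──────────────────────┨       
      ┃00000080  ┃$ git status          ┃       
      ┃          ┃On branch main        ┃       
      ┃          ┃Changes not staged for┃       
      ┃          ┃                      ┃       
      ┃          ┃        modified:   RE┃       
      ┃          ┃                      ┃       
      ┃          ┃Untracked files:      ┃       
      ┃          ┃                      ┃       
      ┃          ┃        draft.txt     ┃       
      ┃          ┃$ git status          ┃       
      ┗━━━━━━━━━━┗━━━━━━━━━━━━━━━━━━━━━━┛       


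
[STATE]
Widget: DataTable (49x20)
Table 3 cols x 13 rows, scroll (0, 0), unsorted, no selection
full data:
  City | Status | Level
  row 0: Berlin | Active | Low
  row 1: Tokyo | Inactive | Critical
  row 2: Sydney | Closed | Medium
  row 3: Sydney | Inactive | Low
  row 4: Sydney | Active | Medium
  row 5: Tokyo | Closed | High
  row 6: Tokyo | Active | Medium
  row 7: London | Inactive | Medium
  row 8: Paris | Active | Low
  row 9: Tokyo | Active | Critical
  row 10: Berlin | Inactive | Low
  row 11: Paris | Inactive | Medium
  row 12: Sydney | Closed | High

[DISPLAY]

City  │Status  │Level                            
──────┼────────┼────────                         
Berlin│Active  │Low                              
Tokyo │Inactive│Critical                         
Sydney│Closed  │Medium                           
Sydney│Inactive│Low                              
Sydney│Active  │Medium                           
Tokyo │Closed  │High                             
Tokyo │Active  │Medium                           
London│Inactive│Medium                           
Paris │Active  │Low                              
Tokyo │Active  │Critical                         
Berlin│Inactive│Low                              
Paris │Inactive│Medium                           
Sydney│Closed  │High                             
                                                 
                                                 
                                                 
                                                 
                                                 


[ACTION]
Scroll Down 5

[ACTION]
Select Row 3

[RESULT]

City  │Status  │Level                            
──────┼────────┼────────                         
Berlin│Active  │Low                              
Tokyo │Inactive│Critical                         
Sydney│Closed  │Medium                           
>ydney│Inactive│Low                              
Sydney│Active  │Medium                           
Tokyo │Closed  │High                             
Tokyo │Active  │Medium                           
London│Inactive│Medium                           
Paris │Active  │Low                              
Tokyo │Active  │Critical                         
Berlin│Inactive│Low                              
Paris │Inactive│Medium                           
Sydney│Closed  │High                             
                                                 
                                                 
                                                 
                                                 
                                                 


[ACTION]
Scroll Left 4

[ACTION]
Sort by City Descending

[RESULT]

City ▼│Status  │Level                            
──────┼────────┼────────                         
Tokyo │Inactive│Critical                         
Tokyo │Closed  │High                             
Tokyo │Active  │Medium                           
>okyo │Active  │Critical                         
Sydney│Closed  │Medium                           
Sydney│Inactive│Low                              
Sydney│Active  │Medium                           
Sydney│Closed  │High                             
Paris │Active  │Low                              
Paris │Inactive│Medium                           
London│Inactive│Medium                           
Berlin│Active  │Low                              
Berlin│Inactive│Low                              
                                                 
                                                 
                                                 
                                                 
                                                 


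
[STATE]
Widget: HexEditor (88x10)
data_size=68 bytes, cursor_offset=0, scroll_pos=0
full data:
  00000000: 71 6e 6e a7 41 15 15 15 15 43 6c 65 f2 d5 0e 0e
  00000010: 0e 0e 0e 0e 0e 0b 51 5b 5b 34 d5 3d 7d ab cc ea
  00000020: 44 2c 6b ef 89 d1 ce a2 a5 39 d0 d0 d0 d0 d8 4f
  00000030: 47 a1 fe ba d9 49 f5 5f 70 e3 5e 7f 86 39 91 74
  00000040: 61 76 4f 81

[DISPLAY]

00000000  71 6e 6e a7 41 15 15 15  15 43 6c 65 f2 d5 0e 0e  |qnn.A....Cle....|          
00000010  0e 0e 0e 0e 0e 0b 51 5b  5b 34 d5 3d 7d ab cc ea  |......Q[[4.=}...|          
00000020  44 2c 6b ef 89 d1 ce a2  a5 39 d0 d0 d0 d0 d8 4f  |D,k......9.....O|          
00000030  47 a1 fe ba d9 49 f5 5f  70 e3 5e 7f 86 39 91 74  |G....I._p.^..9.t|          
00000040  61 76 4f 81                                       |avO.            |          
                                                                                        
                                                                                        
                                                                                        
                                                                                        
                                                                                        


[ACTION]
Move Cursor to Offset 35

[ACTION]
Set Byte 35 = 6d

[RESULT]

00000000  71 6e 6e a7 41 15 15 15  15 43 6c 65 f2 d5 0e 0e  |qnn.A....Cle....|          
00000010  0e 0e 0e 0e 0e 0b 51 5b  5b 34 d5 3d 7d ab cc ea  |......Q[[4.=}...|          
00000020  44 2c 6b 6D 89 d1 ce a2  a5 39 d0 d0 d0 d0 d8 4f  |D,km.....9.....O|          
00000030  47 a1 fe ba d9 49 f5 5f  70 e3 5e 7f 86 39 91 74  |G....I._p.^..9.t|          
00000040  61 76 4f 81                                       |avO.            |          
                                                                                        
                                                                                        
                                                                                        
                                                                                        
                                                                                        


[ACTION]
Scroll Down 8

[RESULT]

00000040  61 76 4f 81                                       |avO.            |          
                                                                                        
                                                                                        
                                                                                        
                                                                                        
                                                                                        
                                                                                        
                                                                                        
                                                                                        
                                                                                        


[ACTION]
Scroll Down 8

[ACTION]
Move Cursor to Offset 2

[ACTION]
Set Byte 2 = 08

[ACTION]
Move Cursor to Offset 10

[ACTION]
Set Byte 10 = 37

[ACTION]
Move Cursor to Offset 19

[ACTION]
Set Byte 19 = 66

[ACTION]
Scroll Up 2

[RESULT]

00000020  44 2c 6b 6d 89 d1 ce a2  a5 39 d0 d0 d0 d0 d8 4f  |D,km.....9.....O|          
00000030  47 a1 fe ba d9 49 f5 5f  70 e3 5e 7f 86 39 91 74  |G....I._p.^..9.t|          
00000040  61 76 4f 81                                       |avO.            |          
                                                                                        
                                                                                        
                                                                                        
                                                                                        
                                                                                        
                                                                                        
                                                                                        


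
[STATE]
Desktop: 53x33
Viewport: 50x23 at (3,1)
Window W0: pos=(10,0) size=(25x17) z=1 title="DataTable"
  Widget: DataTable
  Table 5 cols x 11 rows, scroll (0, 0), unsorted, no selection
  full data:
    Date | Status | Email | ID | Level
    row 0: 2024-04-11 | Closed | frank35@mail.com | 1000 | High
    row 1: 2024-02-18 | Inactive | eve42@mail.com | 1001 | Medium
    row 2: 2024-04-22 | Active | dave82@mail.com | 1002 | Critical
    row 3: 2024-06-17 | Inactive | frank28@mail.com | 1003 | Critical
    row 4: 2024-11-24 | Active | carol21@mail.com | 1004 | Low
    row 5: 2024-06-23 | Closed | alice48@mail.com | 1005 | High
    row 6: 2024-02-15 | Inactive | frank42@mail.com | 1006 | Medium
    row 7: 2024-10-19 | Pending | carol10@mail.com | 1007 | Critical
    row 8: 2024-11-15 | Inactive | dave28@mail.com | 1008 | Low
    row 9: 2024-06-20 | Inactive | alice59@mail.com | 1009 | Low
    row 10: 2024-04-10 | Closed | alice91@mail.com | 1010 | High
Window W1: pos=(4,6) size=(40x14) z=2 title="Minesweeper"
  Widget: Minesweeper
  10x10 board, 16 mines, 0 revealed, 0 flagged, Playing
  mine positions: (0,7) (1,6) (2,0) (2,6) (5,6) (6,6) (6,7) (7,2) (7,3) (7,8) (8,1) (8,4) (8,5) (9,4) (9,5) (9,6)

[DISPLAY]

       ┃ DataTable             ┃                  
       ┠───────────────────────┨                  
       ┃Date      │Status  │Ema┃                  
       ┃──────────┼────────┼───┃                  
       ┃2024-04-11│Closed  │fra┃                  
 ┏━━━━━━━━━━━━━━━━━━━━━━━━━━━━━━━━━━━━━━┓         
 ┃ Minesweeper                          ┃         
 ┠──────────────────────────────────────┨         
 ┃■■■■■■■■■■                            ┃         
 ┃■■■■■■■■■■                            ┃         
 ┃■■■■■■■■■■                            ┃         
 ┃■■■■■■■■■■                            ┃         
 ┃■■■■■■■■■■                            ┃         
 ┃■■■■■■■■■■                            ┃         
 ┃■■■■■■■■■■                            ┃         
 ┃■■■■■■■■■■                            ┃         
 ┃■■■■■■■■■■                            ┃         
 ┃■■■■■■■■■■                            ┃         
 ┗━━━━━━━━━━━━━━━━━━━━━━━━━━━━━━━━━━━━━━┛         
                                                  
                                                  
                                                  
                                                  


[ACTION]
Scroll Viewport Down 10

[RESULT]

 ┃■■■■■■■■■■                            ┃         
 ┃■■■■■■■■■■                            ┃         
 ┃■■■■■■■■■■                            ┃         
 ┃■■■■■■■■■■                            ┃         
 ┃■■■■■■■■■■                            ┃         
 ┃■■■■■■■■■■                            ┃         
 ┃■■■■■■■■■■                            ┃         
 ┃■■■■■■■■■■                            ┃         
 ┃■■■■■■■■■■                            ┃         
 ┗━━━━━━━━━━━━━━━━━━━━━━━━━━━━━━━━━━━━━━┛         
                                                  
                                                  
                                                  
                                                  
                                                  
                                                  
                                                  
                                                  
                                                  
                                                  
                                                  
                                                  
                                                  


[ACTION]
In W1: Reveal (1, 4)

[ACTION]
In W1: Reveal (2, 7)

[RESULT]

 ┃11   2■■■■                            ┃         
 ┃■1   2■2■■                            ┃         
 ┃11   1■■■■                            ┃         
 ┃     1■■■■                            ┃         
 ┃     2■■■■                            ┃         
 ┃ 12212■■■■                            ┃         
 ┃12■■■■■■■■                            ┃         
 ┃■■■■■■■■■■                            ┃         
 ┃■■■■■■■■■■                            ┃         
 ┗━━━━━━━━━━━━━━━━━━━━━━━━━━━━━━━━━━━━━━┛         
                                                  
                                                  
                                                  
                                                  
                                                  
                                                  
                                                  
                                                  
                                                  
                                                  
                                                  
                                                  
                                                  


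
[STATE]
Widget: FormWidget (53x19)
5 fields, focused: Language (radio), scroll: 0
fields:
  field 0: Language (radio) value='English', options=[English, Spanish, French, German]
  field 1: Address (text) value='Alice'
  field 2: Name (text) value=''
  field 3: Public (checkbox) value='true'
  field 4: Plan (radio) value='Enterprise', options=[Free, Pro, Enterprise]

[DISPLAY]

> Language:   (●) English  ( ) Spanish  ( ) French  (
  Address:    [Alice                                ]
  Name:       [                                     ]
  Public:     [x]                                    
  Plan:       ( ) Free  ( ) Pro  (●) Enterprise      
                                                     
                                                     
                                                     
                                                     
                                                     
                                                     
                                                     
                                                     
                                                     
                                                     
                                                     
                                                     
                                                     
                                                     


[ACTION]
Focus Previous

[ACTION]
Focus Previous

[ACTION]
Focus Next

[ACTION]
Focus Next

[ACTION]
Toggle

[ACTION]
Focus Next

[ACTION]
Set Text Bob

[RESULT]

  Language:   (●) English  ( ) Spanish  ( ) French  (
> Address:    [Bob                                  ]
  Name:       [                                     ]
  Public:     [x]                                    
  Plan:       ( ) Free  ( ) Pro  (●) Enterprise      
                                                     
                                                     
                                                     
                                                     
                                                     
                                                     
                                                     
                                                     
                                                     
                                                     
                                                     
                                                     
                                                     
                                                     


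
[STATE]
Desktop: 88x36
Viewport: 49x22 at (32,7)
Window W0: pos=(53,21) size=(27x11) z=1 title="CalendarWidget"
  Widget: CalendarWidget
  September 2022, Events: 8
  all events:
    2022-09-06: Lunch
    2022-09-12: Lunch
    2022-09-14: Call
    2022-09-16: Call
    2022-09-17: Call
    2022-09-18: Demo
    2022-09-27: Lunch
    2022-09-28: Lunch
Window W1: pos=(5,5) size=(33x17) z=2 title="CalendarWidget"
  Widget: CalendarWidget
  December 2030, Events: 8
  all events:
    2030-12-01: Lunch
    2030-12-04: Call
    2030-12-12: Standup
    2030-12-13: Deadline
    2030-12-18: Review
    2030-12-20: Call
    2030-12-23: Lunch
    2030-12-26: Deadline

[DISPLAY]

─────┨                                           
     ┃                                           
     ┃                                           
     ┃                                           
     ┃                                           
     ┃                                           
     ┃                                           
     ┃                                           
     ┃                                           
     ┃                                           
     ┃                                           
     ┃                                           
     ┃                                           
     ┃                                           
━━━━━┛               ┏━━━━━━━━━━━━━━━━━━━━━━━━━┓ 
                     ┃ CalendarWidget          ┃ 
                     ┠─────────────────────────┨ 
                     ┃      September 2022     ┃ 
                     ┃Mo Tu We Th Fr Sa Su     ┃ 
                     ┃          1  2  3  4     ┃ 
                     ┃ 5  6*  7  8  9 10 11    ┃ 
                     ┃12* 13 14* 15 16* 17* 18*┃ 


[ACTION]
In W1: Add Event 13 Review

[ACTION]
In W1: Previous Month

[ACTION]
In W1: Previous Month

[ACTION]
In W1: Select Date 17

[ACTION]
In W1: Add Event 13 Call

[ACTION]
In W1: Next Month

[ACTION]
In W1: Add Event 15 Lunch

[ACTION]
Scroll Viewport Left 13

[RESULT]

──────────────────┨                              
mber 2030         ┃                              
r Sa Su           ┃                              
1  2  3           ┃                              
8  9 10           ┃                              
5* 16 17          ┃                              
2 23 24           ┃                              
9 30              ┃                              
                  ┃                              
                  ┃                              
                  ┃                              
                  ┃                              
                  ┃                              
                  ┃                              
━━━━━━━━━━━━━━━━━━┛               ┏━━━━━━━━━━━━━━
                                  ┃ CalendarWidge
                                  ┠──────────────
                                  ┃      Septembe
                                  ┃Mo Tu We Th Fr
                                  ┃          1  2
                                  ┃ 5  6*  7  8  
                                  ┃12* 13 14* 15 


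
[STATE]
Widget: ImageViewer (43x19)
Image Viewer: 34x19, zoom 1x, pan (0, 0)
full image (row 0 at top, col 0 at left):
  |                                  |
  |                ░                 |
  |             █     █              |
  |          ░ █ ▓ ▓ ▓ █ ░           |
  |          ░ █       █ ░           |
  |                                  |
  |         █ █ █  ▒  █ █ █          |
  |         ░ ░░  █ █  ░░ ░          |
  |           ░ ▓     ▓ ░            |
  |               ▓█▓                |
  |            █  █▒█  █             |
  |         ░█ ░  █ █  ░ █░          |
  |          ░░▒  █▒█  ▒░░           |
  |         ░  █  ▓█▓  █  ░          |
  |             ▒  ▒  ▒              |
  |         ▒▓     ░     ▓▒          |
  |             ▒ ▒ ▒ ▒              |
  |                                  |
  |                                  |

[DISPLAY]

                                           
                ░                          
             █     █                       
          ░ █ ▓ ▓ ▓ █ ░                    
          ░ █       █ ░                    
                                           
         █ █ █  ▒  █ █ █                   
         ░ ░░  █ █  ░░ ░                   
           ░ ▓     ▓ ░                     
               ▓█▓                         
            █  █▒█  █                      
         ░█ ░  █ █  ░ █░                   
          ░░▒  █▒█  ▒░░                    
         ░  █  ▓█▓  █  ░                   
             ▒  ▒  ▒                       
         ▒▓     ░     ▓▒                   
             ▒ ▒ ▒ ▒                       
                                           
                                           


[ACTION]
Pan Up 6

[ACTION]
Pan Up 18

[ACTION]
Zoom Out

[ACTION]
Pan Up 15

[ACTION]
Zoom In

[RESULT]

                                           
                                           
                                ░░         
                                ░░         
                          ██          ██   
                          ██          ██   
                    ░░  ██  ▓▓  ▓▓  ▓▓  ██ 
                    ░░  ██  ▓▓  ▓▓  ▓▓  ██ 
                    ░░  ██              ██ 
                    ░░  ██              ██ 
                                           
                                           
                  ██  ██  ██    ▒▒    ██  █
                  ██  ██  ██    ▒▒    ██  █
                  ░░  ░░░░    ██  ██    ░░░
                  ░░  ░░░░    ██  ██    ░░░
                      ░░  ▓▓          ▓▓  ░
                      ░░  ▓▓          ▓▓  ░
                              ▓▓██▓▓       


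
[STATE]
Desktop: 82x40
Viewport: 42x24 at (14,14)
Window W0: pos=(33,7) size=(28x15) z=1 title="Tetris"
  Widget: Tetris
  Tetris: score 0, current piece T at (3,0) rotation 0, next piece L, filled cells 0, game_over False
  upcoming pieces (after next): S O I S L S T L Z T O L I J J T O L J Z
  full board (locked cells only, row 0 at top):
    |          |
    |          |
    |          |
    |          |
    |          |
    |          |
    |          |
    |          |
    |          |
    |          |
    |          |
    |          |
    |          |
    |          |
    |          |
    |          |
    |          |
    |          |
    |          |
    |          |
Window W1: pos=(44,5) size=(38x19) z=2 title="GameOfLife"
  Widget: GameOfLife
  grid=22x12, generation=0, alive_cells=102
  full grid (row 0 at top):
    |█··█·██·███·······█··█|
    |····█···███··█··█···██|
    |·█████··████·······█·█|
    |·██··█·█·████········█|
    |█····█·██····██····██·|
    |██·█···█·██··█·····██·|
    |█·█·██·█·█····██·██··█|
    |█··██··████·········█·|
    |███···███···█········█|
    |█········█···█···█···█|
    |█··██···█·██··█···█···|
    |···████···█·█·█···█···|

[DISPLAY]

                   ┃          ┃██·█···█·██
                   ┃          ┃█·█·██·█·█·
                   ┃          ┃█··██··████
                   ┃          ┃███···███··
                   ┃          ┃█········█·
                   ┃          ┃█··██···█·█
                   ┃          ┃···████···█
                   ┗━━━━━━━━━━┃           
                              ┃           
                              ┗━━━━━━━━━━━
                                          
                                          
                                          
                                          
                                          
                                          
                                          
                                          
                                          
                                          
                                          
                                          
                                          
                                          


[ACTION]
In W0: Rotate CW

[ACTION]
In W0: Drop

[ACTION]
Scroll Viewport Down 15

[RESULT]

                   ┃          ┃█··██··████
                   ┃          ┃███···███··
                   ┃          ┃█········█·
                   ┃          ┃█··██···█·█
                   ┃          ┃···████···█
                   ┗━━━━━━━━━━┃           
                              ┃           
                              ┗━━━━━━━━━━━
                                          
                                          
                                          
                                          
                                          
                                          
                                          
                                          
                                          
                                          
                                          
                                          
                                          
                                          
                                          
                                          


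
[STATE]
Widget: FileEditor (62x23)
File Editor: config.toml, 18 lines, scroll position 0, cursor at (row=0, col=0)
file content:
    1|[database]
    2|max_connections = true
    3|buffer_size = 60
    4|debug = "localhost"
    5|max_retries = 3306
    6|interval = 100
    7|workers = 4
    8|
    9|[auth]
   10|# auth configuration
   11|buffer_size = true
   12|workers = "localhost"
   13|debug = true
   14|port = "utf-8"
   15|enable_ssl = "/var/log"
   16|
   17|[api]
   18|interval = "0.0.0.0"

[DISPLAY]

█database]                                                   ▲
max_connections = true                                       █
buffer_size = 60                                             ░
debug = "localhost"                                          ░
max_retries = 3306                                           ░
interval = 100                                               ░
workers = 4                                                  ░
                                                             ░
[auth]                                                       ░
# auth configuration                                         ░
buffer_size = true                                           ░
workers = "localhost"                                        ░
debug = true                                                 ░
port = "utf-8"                                               ░
enable_ssl = "/var/log"                                      ░
                                                             ░
[api]                                                        ░
interval = "0.0.0.0"                                         ░
                                                             ░
                                                             ░
                                                             ░
                                                             ░
                                                             ▼


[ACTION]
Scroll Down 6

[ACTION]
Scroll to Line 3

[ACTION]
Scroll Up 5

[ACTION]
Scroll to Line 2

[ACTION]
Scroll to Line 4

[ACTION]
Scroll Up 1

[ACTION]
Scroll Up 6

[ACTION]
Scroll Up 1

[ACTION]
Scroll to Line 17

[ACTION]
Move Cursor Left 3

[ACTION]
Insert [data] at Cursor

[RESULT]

data█database]                                               ▲
max_connections = true                                       █
buffer_size = 60                                             ░
debug = "localhost"                                          ░
max_retries = 3306                                           ░
interval = 100                                               ░
workers = 4                                                  ░
                                                             ░
[auth]                                                       ░
# auth configuration                                         ░
buffer_size = true                                           ░
workers = "localhost"                                        ░
debug = true                                                 ░
port = "utf-8"                                               ░
enable_ssl = "/var/log"                                      ░
                                                             ░
[api]                                                        ░
interval = "0.0.0.0"                                         ░
                                                             ░
                                                             ░
                                                             ░
                                                             ░
                                                             ▼
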